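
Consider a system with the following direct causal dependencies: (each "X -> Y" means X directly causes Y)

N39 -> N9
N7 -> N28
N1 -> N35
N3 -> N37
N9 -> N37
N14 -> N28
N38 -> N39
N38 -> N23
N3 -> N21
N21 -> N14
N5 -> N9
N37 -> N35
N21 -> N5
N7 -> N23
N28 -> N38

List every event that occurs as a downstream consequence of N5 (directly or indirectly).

Direct effects: N9.
2 steps out: N37.
3 steps out: N35.
Not reachable from it: N1, N3, N7, N21, N14, N28, N38, N39, N23.

N35, N37, N9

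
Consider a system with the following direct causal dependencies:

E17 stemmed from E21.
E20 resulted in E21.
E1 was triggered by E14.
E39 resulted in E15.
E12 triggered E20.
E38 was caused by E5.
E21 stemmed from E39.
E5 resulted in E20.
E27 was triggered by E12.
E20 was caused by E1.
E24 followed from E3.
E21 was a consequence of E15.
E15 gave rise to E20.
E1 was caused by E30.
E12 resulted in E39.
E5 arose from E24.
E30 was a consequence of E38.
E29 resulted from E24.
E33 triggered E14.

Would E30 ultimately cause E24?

E30 leads to E1, E20, E21, E17; E24 is not among them.

No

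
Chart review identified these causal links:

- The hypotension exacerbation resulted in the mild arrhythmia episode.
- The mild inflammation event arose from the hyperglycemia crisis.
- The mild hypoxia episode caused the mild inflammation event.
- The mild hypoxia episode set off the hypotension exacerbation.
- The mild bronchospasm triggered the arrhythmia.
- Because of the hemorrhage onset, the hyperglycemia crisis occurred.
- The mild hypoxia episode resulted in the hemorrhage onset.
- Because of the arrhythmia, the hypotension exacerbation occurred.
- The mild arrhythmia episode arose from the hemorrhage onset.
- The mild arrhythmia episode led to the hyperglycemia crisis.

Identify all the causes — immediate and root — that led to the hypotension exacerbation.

the arrhythmia, the mild bronchospasm, the mild hypoxia episode

Immediate causes of the hypotension exacerbation: the mild hypoxia episode, the arrhythmia.
Further upstream: the mild bronchospasm.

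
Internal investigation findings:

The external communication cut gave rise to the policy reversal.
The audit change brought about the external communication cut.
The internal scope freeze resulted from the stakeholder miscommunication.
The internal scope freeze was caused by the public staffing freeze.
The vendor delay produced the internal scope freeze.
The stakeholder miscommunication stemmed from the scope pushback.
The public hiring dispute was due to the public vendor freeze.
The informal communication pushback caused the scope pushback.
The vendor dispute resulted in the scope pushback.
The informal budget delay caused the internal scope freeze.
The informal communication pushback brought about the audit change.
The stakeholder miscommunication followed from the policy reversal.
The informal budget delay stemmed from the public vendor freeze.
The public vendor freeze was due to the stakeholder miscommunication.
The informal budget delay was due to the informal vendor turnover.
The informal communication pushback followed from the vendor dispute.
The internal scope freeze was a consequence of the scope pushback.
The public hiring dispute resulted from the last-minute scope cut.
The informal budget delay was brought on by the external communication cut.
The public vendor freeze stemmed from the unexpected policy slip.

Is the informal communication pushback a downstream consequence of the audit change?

The audit change leads to the external communication cut, the policy reversal, the stakeholder miscommunication, the public vendor freeze, the public hiring dispute, the informal budget delay, the internal scope freeze; the informal communication pushback is not among them.

No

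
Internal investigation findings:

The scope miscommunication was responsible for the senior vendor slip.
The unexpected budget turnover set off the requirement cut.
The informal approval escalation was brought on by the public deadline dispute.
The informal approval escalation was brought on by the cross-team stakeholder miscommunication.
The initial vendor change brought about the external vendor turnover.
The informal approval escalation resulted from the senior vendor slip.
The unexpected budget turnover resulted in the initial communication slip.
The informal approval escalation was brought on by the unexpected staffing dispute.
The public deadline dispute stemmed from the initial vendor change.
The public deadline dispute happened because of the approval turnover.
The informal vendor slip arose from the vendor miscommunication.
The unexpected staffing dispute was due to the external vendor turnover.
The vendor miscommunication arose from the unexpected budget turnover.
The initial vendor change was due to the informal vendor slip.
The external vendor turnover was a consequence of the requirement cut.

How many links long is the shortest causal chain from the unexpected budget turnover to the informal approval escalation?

Shortest chain: the unexpected budget turnover → the requirement cut → the external vendor turnover → the unexpected staffing dispute → the informal approval escalation.

4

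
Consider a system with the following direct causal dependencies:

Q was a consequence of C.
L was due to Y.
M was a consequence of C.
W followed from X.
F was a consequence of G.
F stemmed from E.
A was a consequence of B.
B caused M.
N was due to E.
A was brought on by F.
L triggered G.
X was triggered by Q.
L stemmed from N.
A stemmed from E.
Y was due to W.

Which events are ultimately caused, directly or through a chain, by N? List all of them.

A, F, G, L

Direct effects: L.
2 steps out: G.
3 steps out: F.
4 steps out: A.
Not reachable from it: C, Q, X, B, E, M, W, Y.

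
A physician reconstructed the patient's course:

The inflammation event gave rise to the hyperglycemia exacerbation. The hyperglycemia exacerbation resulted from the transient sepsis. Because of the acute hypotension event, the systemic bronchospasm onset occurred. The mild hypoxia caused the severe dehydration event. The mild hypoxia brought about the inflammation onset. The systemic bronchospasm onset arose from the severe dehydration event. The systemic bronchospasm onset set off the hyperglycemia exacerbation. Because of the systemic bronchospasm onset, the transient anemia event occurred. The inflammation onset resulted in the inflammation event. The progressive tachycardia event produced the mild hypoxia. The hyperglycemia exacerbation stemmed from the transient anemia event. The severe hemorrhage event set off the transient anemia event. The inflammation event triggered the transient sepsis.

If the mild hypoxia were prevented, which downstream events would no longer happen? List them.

Downstream of the mild hypoxia: the inflammation onset, the inflammation event, the transient sepsis, the severe dehydration event, the systemic bronchospasm onset, the transient anemia event, the hyperglycemia exacerbation.
Of those, still caused via another path: the systemic bronchospasm onset, the transient anemia event, the hyperglycemia exacerbation.
The remainder have no surviving cause.

the inflammation event, the inflammation onset, the severe dehydration event, the transient sepsis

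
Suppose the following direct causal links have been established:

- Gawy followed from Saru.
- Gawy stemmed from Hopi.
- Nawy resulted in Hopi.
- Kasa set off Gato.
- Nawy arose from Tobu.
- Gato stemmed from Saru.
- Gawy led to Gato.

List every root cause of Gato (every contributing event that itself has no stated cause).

Kasa, Saru, Tobu

Tracing upstream from Gato: Gato ← Gawy ← Hopi ← Nawy ← Tobu.
A separate upstream branch: Gato ← Kasa.
A separate upstream branch: Gato ← Saru.
Each of those chain origins has no stated cause.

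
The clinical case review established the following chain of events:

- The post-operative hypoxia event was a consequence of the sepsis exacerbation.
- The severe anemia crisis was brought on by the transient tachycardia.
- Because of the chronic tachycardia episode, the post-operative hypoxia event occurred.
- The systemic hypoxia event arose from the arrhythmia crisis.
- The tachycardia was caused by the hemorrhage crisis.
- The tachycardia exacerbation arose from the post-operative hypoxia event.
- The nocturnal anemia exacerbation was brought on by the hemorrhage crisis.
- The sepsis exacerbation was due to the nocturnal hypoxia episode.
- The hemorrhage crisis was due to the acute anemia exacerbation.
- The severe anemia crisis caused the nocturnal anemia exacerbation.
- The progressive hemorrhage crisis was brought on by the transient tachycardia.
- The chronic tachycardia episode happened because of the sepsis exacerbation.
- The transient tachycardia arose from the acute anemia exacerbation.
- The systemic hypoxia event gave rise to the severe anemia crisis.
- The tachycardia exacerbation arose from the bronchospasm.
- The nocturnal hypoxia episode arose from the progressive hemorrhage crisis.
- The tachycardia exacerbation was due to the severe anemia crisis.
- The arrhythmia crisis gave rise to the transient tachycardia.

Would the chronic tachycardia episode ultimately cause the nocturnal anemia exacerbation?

No

The chronic tachycardia episode leads to the post-operative hypoxia event, the tachycardia exacerbation; the nocturnal anemia exacerbation is not among them.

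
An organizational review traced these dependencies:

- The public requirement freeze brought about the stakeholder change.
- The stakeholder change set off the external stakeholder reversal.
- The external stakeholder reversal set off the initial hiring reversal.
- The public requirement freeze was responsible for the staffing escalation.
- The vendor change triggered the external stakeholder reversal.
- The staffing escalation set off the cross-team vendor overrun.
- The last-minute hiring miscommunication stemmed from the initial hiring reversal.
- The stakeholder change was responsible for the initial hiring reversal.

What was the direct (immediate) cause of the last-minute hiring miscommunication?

Upstream contributors include the public requirement freeze, the stakeholder change, the external stakeholder reversal, the vendor change, but only the initial hiring reversal feeds directly into the last-minute hiring miscommunication.

the initial hiring reversal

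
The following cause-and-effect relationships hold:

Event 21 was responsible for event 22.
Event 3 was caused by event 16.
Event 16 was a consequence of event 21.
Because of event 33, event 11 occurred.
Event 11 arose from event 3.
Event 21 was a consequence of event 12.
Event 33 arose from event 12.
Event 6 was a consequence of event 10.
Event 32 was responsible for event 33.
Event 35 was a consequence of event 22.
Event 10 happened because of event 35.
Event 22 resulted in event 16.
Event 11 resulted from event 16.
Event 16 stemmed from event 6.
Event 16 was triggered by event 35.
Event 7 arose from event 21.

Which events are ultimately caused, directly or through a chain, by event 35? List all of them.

Direct effects: event 10, event 16.
2 steps out: event 6, event 3, event 11.
Not reachable from it: event 12, event 21, event 7, event 22, event 32, event 33.

event 10, event 11, event 16, event 3, event 6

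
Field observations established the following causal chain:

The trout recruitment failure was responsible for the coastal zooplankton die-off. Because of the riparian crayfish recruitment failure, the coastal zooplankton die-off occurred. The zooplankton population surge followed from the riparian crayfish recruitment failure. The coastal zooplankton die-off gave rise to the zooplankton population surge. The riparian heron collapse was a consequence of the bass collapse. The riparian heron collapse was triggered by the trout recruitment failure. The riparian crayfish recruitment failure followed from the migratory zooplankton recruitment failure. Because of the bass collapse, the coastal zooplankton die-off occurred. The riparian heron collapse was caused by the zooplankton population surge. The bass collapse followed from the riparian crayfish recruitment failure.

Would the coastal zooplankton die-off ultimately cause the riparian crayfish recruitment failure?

No

The coastal zooplankton die-off leads to the zooplankton population surge, the riparian heron collapse; the riparian crayfish recruitment failure is not among them.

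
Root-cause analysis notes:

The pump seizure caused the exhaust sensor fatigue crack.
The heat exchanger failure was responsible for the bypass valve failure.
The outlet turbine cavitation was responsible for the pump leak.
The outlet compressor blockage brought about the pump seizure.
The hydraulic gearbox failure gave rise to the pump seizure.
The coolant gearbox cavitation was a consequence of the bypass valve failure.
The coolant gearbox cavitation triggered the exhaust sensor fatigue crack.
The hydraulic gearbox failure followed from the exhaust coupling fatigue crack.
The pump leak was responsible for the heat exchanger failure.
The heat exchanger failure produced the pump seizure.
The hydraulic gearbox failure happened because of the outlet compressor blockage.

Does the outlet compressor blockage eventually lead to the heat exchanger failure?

The outlet compressor blockage leads to the hydraulic gearbox failure, the pump seizure, the exhaust sensor fatigue crack; the heat exchanger failure is not among them.

No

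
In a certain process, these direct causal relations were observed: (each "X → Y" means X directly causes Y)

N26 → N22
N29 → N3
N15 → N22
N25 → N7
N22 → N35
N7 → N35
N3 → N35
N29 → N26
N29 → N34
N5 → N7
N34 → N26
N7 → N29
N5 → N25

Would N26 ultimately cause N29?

N26 leads to N22, N35; N29 is not among them.

No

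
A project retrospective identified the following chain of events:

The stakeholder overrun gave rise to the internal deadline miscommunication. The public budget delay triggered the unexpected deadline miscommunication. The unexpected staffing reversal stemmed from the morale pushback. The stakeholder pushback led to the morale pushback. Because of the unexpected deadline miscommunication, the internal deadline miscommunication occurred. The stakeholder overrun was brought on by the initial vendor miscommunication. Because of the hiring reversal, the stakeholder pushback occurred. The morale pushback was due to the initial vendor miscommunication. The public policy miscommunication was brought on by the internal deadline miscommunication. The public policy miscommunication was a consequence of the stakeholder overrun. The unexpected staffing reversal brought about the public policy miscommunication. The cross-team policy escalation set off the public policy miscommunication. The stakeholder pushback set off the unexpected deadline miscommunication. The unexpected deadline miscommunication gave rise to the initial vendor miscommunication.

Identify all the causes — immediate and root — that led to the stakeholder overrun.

the hiring reversal, the initial vendor miscommunication, the public budget delay, the stakeholder pushback, the unexpected deadline miscommunication

Immediate cause of the stakeholder overrun: the initial vendor miscommunication.
Further upstream: the hiring reversal, the stakeholder pushback, the public budget delay, the unexpected deadline miscommunication.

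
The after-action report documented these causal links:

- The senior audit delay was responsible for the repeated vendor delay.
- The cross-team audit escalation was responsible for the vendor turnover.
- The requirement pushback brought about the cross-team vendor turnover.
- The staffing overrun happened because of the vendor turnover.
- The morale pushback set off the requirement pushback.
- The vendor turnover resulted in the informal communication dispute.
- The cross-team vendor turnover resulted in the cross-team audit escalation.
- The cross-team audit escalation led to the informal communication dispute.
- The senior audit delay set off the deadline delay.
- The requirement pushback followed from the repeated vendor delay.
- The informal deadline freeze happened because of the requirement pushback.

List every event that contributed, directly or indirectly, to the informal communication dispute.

the cross-team audit escalation, the cross-team vendor turnover, the morale pushback, the repeated vendor delay, the requirement pushback, the senior audit delay, the vendor turnover

Immediate causes of the informal communication dispute: the cross-team audit escalation, the vendor turnover.
Further upstream: the senior audit delay, the repeated vendor delay, the requirement pushback, the cross-team vendor turnover, the morale pushback.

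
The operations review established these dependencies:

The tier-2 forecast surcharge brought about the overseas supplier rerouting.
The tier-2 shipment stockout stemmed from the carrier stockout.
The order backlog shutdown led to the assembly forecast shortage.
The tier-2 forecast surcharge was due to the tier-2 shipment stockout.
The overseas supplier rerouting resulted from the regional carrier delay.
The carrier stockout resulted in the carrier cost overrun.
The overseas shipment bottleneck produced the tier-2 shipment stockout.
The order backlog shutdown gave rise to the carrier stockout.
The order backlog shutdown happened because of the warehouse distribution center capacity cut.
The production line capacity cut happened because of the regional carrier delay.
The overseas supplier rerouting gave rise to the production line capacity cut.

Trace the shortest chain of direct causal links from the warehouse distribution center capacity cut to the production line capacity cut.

the warehouse distribution center capacity cut → the order backlog shutdown → the carrier stockout → the tier-2 shipment stockout → the tier-2 forecast surcharge → the overseas supplier rerouting → the production line capacity cut

the warehouse distribution center capacity cut → the order backlog shutdown
the order backlog shutdown → the carrier stockout
the carrier stockout → the tier-2 shipment stockout
the tier-2 shipment stockout → the tier-2 forecast surcharge
the tier-2 forecast surcharge → the overseas supplier rerouting
the overseas supplier rerouting → the production line capacity cut
Length: 6 steps.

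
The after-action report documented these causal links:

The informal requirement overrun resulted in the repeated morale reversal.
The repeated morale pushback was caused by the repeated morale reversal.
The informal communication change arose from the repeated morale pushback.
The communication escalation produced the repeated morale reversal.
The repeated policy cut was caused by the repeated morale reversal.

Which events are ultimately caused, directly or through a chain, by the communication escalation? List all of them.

the informal communication change, the repeated morale pushback, the repeated morale reversal, the repeated policy cut

Direct effects: the repeated morale reversal.
2 steps out: the repeated policy cut, the repeated morale pushback.
3 steps out: the informal communication change.
Not reachable from it: the informal requirement overrun.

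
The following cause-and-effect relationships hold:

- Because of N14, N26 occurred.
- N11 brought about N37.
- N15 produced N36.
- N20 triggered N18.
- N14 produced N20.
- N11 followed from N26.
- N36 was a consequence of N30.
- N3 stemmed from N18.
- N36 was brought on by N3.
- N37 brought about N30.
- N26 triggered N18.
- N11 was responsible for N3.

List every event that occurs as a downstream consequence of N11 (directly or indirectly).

Direct effects: N37, N3.
2 steps out: N30, N36.
Not reachable from it: N14, N15, N26, N20, N18.

N3, N30, N36, N37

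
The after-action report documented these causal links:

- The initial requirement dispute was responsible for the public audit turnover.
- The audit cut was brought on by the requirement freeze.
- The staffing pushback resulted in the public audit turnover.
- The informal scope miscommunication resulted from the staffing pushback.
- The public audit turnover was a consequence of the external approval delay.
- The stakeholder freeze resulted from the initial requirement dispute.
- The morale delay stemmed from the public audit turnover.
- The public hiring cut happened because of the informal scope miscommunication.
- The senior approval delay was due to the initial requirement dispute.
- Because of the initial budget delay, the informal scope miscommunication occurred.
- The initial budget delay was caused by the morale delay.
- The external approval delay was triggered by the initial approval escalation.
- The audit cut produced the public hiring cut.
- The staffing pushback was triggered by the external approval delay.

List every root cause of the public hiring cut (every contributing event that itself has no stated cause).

Tracing upstream from the public hiring cut: the public hiring cut ← the informal scope miscommunication ← the initial budget delay ← the morale delay ← the public audit turnover ← the initial requirement dispute.
A separate upstream branch: the public hiring cut ← the informal scope miscommunication ← the staffing pushback ← the external approval delay ← the initial approval escalation.
A separate upstream branch: the public hiring cut ← the audit cut ← the requirement freeze.
Each of those chain origins has no stated cause.

the initial approval escalation, the initial requirement dispute, the requirement freeze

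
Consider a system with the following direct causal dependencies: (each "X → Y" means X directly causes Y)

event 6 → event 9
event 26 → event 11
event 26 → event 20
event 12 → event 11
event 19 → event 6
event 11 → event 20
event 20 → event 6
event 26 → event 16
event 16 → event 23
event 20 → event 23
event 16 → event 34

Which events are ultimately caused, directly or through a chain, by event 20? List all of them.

event 23, event 6, event 9

Direct effects: event 23, event 6.
2 steps out: event 9.
Not reachable from it: event 12, event 26, event 16, event 34, event 11, event 19.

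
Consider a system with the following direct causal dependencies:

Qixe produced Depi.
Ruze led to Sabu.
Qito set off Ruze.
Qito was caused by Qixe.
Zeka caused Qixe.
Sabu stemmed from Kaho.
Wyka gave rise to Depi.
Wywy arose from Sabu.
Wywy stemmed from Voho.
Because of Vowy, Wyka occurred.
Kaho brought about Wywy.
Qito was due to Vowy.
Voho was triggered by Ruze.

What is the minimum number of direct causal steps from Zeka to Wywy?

5

Shortest chain: Zeka → Qixe → Qito → Ruze → Sabu → Wywy.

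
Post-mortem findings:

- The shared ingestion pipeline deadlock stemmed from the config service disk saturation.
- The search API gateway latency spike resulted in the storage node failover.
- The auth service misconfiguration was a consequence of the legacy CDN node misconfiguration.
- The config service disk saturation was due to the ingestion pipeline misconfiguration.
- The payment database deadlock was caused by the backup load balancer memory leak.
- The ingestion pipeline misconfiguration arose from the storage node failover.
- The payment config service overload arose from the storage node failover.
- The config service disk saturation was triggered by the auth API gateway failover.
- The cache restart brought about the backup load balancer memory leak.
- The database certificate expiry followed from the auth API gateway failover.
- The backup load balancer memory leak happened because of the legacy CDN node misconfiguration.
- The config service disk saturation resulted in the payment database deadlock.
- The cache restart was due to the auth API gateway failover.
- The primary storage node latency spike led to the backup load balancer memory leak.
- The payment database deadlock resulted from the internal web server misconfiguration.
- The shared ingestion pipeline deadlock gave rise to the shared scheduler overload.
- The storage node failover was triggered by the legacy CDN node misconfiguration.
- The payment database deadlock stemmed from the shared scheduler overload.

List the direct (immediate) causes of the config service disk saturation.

Upstream contributors include the legacy CDN node misconfiguration, the search API gateway latency spike, the storage node failover, but only the auth API gateway failover, the ingestion pipeline misconfiguration feed directly into the config service disk saturation.

the auth API gateway failover, the ingestion pipeline misconfiguration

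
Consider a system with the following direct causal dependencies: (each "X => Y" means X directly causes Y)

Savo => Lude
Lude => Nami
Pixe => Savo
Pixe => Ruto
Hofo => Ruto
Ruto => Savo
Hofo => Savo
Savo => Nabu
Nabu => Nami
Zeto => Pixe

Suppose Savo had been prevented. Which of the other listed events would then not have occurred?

Downstream of Savo: Lude, Nabu, Nami.

Lude, Nabu, Nami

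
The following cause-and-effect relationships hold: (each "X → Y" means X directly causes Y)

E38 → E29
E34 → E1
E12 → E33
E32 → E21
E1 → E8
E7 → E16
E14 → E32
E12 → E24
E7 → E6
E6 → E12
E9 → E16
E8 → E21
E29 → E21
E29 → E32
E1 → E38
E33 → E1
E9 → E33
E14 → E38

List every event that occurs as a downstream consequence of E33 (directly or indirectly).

E1, E21, E29, E32, E38, E8

Direct effects: E1.
2 steps out: E38, E8.
3 steps out: E29, E21.
4 steps out: E32.
Not reachable from it: E7, E6, E12, E9, E24, E34, E16, E14.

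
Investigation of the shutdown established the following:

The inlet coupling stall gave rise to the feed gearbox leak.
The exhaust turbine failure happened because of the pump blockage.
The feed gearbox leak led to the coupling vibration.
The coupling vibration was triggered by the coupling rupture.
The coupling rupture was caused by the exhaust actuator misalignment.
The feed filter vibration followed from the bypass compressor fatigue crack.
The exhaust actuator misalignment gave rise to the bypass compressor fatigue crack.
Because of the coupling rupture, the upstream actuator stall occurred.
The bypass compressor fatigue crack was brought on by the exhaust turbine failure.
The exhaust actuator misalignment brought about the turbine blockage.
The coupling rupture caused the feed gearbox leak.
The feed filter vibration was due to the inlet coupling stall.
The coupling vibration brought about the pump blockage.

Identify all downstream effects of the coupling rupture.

Direct effects: the feed gearbox leak, the coupling vibration, the upstream actuator stall.
2 steps out: the pump blockage.
3 steps out: the exhaust turbine failure.
4 steps out: the bypass compressor fatigue crack.
5 steps out: the feed filter vibration.
Not reachable from it: the exhaust actuator misalignment, the turbine blockage, the inlet coupling stall.

the bypass compressor fatigue crack, the coupling vibration, the exhaust turbine failure, the feed filter vibration, the feed gearbox leak, the pump blockage, the upstream actuator stall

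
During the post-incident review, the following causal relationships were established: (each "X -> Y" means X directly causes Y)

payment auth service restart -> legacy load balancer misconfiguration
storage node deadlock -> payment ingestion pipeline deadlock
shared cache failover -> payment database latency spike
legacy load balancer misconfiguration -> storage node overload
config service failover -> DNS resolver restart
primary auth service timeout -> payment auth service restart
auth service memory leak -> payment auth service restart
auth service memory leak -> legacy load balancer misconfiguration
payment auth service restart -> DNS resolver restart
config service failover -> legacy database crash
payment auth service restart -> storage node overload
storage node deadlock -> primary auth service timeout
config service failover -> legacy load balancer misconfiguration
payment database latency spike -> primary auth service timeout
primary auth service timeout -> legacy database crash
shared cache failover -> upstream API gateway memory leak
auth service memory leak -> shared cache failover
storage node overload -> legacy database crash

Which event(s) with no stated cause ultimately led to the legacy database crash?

the auth service memory leak, the config service failover, the storage node deadlock

Tracing upstream from the legacy database crash: the legacy database crash ← the primary auth service timeout ← the storage node deadlock.
A separate upstream branch: the legacy database crash ← the storage node overload ← the payment auth service restart ← the auth service memory leak.
A separate upstream branch: the legacy database crash ← the config service failover.
Each of those chain origins has no stated cause.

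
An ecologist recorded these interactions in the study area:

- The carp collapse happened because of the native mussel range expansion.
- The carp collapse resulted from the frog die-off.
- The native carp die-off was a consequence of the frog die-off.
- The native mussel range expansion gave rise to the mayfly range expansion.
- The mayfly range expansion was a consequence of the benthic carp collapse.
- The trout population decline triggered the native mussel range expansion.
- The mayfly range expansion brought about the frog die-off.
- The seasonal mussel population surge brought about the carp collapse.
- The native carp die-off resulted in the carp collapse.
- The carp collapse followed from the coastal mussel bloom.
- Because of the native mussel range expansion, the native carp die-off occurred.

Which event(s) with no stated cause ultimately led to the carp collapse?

Tracing upstream from the carp collapse: the carp collapse ← the native mussel range expansion ← the trout population decline.
A separate upstream branch: the carp collapse ← the frog die-off ← the mayfly range expansion ← the benthic carp collapse.
A separate upstream branch: the carp collapse ← the seasonal mussel population surge.
A separate upstream branch: the carp collapse ← the coastal mussel bloom.
Each of those chain origins has no stated cause.

the benthic carp collapse, the coastal mussel bloom, the seasonal mussel population surge, the trout population decline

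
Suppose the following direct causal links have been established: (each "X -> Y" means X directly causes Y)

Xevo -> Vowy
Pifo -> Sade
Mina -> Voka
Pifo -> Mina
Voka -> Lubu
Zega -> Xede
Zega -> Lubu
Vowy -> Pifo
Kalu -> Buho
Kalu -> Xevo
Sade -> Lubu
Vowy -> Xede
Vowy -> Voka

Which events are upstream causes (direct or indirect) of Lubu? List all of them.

Immediate causes of Lubu: Zega, Voka, Sade.
Further upstream: Kalu, Xevo, Vowy, Pifo, Mina.

Kalu, Mina, Pifo, Sade, Voka, Vowy, Xevo, Zega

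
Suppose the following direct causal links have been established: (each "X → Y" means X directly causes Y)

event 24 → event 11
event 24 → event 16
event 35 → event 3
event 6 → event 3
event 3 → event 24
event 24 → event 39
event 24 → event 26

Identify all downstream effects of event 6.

Direct effects: event 3.
2 steps out: event 24.
3 steps out: event 26, event 39, event 16, event 11.
Not reachable from it: event 35.

event 11, event 16, event 24, event 26, event 3, event 39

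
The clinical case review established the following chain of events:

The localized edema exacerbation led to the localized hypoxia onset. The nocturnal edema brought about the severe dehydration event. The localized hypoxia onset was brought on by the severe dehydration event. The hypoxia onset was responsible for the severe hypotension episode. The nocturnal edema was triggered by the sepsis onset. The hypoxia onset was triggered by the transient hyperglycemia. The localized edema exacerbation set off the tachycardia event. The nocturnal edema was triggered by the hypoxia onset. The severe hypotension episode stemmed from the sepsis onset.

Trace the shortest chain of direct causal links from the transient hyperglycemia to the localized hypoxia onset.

the transient hyperglycemia → the hypoxia onset → the nocturnal edema → the severe dehydration event → the localized hypoxia onset

the transient hyperglycemia → the hypoxia onset
the hypoxia onset → the nocturnal edema
the nocturnal edema → the severe dehydration event
the severe dehydration event → the localized hypoxia onset
Length: 4 steps.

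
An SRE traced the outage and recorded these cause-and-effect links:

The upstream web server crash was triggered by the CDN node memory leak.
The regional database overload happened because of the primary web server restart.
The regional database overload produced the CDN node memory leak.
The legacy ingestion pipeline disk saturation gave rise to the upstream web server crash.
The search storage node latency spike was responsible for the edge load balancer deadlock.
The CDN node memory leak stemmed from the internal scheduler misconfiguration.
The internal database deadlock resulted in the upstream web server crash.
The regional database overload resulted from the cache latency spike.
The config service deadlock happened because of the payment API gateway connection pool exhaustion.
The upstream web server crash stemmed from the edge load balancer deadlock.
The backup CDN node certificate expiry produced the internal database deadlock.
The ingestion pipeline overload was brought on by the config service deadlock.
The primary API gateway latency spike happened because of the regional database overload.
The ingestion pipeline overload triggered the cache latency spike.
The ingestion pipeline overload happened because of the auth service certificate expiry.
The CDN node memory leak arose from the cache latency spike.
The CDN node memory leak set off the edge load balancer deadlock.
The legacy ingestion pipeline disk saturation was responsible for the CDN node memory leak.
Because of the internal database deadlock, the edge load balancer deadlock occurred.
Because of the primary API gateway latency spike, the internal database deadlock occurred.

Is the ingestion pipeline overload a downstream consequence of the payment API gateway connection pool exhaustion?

There is a causal chain: the payment API gateway connection pool exhaustion → the config service deadlock → the ingestion pipeline overload.

Yes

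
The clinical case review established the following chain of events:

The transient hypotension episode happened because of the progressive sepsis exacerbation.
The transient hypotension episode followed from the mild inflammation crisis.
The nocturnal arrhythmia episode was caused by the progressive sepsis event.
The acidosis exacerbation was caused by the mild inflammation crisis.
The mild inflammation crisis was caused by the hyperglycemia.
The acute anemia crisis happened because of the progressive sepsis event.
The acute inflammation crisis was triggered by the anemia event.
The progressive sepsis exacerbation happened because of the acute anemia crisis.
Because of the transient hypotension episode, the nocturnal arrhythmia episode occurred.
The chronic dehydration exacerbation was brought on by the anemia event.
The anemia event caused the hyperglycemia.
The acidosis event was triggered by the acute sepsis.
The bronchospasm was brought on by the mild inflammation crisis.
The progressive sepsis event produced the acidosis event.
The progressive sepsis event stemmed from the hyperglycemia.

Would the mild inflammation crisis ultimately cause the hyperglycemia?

No

The mild inflammation crisis leads to the transient hypotension episode, the nocturnal arrhythmia episode, the bronchospasm, the acidosis exacerbation; the hyperglycemia is not among them.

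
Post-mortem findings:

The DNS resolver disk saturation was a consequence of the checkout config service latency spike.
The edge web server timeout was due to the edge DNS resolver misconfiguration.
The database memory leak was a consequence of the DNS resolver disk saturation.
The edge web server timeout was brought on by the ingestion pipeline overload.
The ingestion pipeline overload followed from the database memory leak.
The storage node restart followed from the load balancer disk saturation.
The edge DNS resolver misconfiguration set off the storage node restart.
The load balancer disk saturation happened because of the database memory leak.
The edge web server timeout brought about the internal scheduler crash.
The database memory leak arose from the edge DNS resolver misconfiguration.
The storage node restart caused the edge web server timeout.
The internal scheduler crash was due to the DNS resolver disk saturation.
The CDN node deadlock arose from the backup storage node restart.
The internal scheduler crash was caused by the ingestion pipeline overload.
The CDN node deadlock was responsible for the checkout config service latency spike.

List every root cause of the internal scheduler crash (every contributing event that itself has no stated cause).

Tracing upstream from the internal scheduler crash: the internal scheduler crash ← the DNS resolver disk saturation ← the checkout config service latency spike ← the CDN node deadlock ← the backup storage node restart.
A separate upstream branch: the internal scheduler crash ← the edge web server timeout ← the edge DNS resolver misconfiguration.
Each of those chain origins has no stated cause.

the backup storage node restart, the edge DNS resolver misconfiguration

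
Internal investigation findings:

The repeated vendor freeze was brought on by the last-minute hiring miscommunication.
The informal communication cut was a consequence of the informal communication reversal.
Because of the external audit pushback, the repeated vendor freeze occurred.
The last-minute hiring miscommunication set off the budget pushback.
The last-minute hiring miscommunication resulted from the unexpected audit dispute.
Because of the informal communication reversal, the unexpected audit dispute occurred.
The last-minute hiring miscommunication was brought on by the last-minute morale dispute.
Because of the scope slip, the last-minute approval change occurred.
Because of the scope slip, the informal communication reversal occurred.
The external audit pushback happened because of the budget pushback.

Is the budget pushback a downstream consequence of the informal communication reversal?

There is a causal chain: the informal communication reversal → the unexpected audit dispute → the last-minute hiring miscommunication → the budget pushback.

Yes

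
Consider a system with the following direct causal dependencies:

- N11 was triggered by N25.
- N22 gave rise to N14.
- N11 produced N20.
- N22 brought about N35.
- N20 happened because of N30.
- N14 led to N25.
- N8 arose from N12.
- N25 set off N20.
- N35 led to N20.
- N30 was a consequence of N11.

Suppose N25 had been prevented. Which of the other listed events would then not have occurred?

N11, N30

Downstream of N25: N11, N30, N20.
Of those, still caused via another path: N20.
The remainder have no surviving cause.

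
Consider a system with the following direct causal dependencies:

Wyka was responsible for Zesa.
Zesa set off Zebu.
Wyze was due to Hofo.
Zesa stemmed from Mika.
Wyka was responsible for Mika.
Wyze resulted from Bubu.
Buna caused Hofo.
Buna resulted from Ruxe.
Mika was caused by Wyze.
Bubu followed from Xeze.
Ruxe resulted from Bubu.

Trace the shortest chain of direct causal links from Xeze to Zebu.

Xeze → Bubu
Bubu → Wyze
Wyze → Mika
Mika → Zesa
Zesa → Zebu
Length: 5 steps.

Xeze → Bubu → Wyze → Mika → Zesa → Zebu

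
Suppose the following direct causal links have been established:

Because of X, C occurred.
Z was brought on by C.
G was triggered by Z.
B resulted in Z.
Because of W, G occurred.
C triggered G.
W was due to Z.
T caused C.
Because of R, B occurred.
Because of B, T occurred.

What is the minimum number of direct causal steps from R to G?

Shortest chain: R → B → Z → G.

3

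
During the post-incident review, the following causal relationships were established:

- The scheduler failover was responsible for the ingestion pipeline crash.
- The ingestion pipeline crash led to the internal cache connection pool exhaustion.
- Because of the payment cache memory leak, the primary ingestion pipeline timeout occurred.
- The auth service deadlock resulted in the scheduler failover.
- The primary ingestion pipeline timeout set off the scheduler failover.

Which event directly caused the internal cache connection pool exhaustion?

Upstream contributors include the payment cache memory leak, the primary ingestion pipeline timeout, the scheduler failover, the auth service deadlock, but only the ingestion pipeline crash feeds directly into the internal cache connection pool exhaustion.

the ingestion pipeline crash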